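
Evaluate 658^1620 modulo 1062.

64

658^1 ≡ 658 (mod 1062)
658^2 ≡ 658^2 = 432964 ≡ 730 (mod 1062)
658^4 ≡ 730^2 = 532900 ≡ 838 (mod 1062)
658^8 ≡ 838^2 = 702244 ≡ 262 (mod 1062)
658^16 ≡ 262^2 = 68644 ≡ 676 (mod 1062)
658^32 ≡ 676^2 = 456976 ≡ 316 (mod 1062)
658^64 ≡ 316^2 = 99856 ≡ 28 (mod 1062)
658^128 ≡ 28^2 = 784 (mod 1062)
658^256 ≡ 784^2 = 614656 ≡ 820 (mod 1062)
658^512 ≡ 820^2 = 672400 ≡ 154 (mod 1062)
658^1024 ≡ 154^2 = 23716 ≡ 352 (mod 1062)
658^1620 = 658^1024 * 658^512 * 658^64 * 658^16 * 658^4 ≡ 352 * 154 * 28 * 676 * 838 (mod 1062).
Accumulate the product:
352 * 154 = 54208 ≡ 46
46 * 28 = 1288 ≡ 226
226 * 676 = 152776 ≡ 910
910 * 838 = 762580 ≡ 64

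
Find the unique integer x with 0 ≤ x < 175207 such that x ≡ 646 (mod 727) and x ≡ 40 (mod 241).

727⁻¹ mod 241: 727*181 ≡ 1 (mod 241), so 727⁻¹ ≡ 181.
x = 646 + 727*((40 − 646)*181 mod 241) = 646 + 727*210 = 153316.

153316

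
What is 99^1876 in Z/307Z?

156

Compute successive squares:
1876 in binary is 11101010100, i.e. 1876 = 1024 + 512 + 256 + 64 + 16 + 4.
99^1 ≡ 99 (mod 307)
99^2 ≡ 99^2 = 9801 ≡ 284 (mod 307)
99^4 ≡ 284^2 = 80656 ≡ 222 (mod 307)
99^8 ≡ 222^2 = 49284 ≡ 164 (mod 307)
99^16 ≡ 164^2 = 26896 ≡ 187 (mod 307)
99^32 ≡ 187^2 = 34969 ≡ 278 (mod 307)
99^64 ≡ 278^2 = 77284 ≡ 227 (mod 307)
99^128 ≡ 227^2 = 51529 ≡ 260 (mod 307)
99^256 ≡ 260^2 = 67600 ≡ 60 (mod 307)
99^512 ≡ 60^2 = 3600 ≡ 223 (mod 307)
99^1024 ≡ 223^2 = 49729 ≡ 302 (mod 307)
99^1876 = 99^1024 × 99^512 × 99^256 × 99^64 × 99^16 × 99^4 ≡ 302 × 223 × 60 × 227 × 187 × 222 (mod 307).
Accumulate the product:
302 × 223 = 67346 ≡ 113
113 × 60 = 6780 ≡ 26
26 × 227 = 5902 ≡ 69
69 × 187 = 12903 ≡ 9
9 × 222 = 1998 ≡ 156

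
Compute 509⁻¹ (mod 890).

890 = 1×509 + 381
509 = 1×381 + 128
381 = 2×128 + 125
128 = 1×125 + 3
125 = 41×3 + 2
3 = 1×2 + 1
2 = 2×1 + 0
gcd(509, 890) = 1, so the inverse exists.
Bézout: 1 = −171×890 + 299×509.
So 509⁻¹ ≡ 299 (mod 890).

299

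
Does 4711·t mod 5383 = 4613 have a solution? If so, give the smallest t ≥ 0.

gcd(4711, 5383) = 7, and 7 | 4613, so solutions exist.
Divide through by 7: 673·t ≡ 659 (mod 769).
673⁻¹ ≡ 8 (mod 769).
t ≡ 8·659 ≡ 658 (mod 769).
The smallest non-negative solution is t = 658.

658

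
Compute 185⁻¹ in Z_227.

Run the extended Euclidean algorithm:
227 = 1×185 + 42
185 = 4×42 + 17
42 = 2×17 + 8
17 = 2×8 + 1
8 = 8×1 + 0
gcd(185, 227) = 1, so the inverse exists.
Bézout: 1 = −22×227 + 27×185.
So 185⁻¹ ≡ 27 (mod 227).

27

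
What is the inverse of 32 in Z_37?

22

37 = 1*32 + 5
32 = 6*5 + 2
5 = 2*2 + 1
2 = 2*1 + 0
gcd(32, 37) = 1, so the inverse exists.
Back-substitute for 1:
1 = 1*5 − 2*2
  = −2*32 + 13*5
  = 13*37 − 15*32
So 32⁻¹ ≡ −15 ≡ 22 (mod 37).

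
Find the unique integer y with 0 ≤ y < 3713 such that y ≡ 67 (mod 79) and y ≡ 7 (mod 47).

383

79⁻¹ mod 47: 79·25 ≡ 1 (mod 47), so 79⁻¹ ≡ 25.
y = 67 + 79·((7 − 67)·25 mod 47) = 67 + 79·4 = 383.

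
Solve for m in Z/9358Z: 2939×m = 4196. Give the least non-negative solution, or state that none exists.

4526

gcd(2939, 9358) = 1, so a unique solution mod 9358 exists.
2939⁻¹ ≡ 4999 (mod 9358).
m ≡ 4999×4196 ≡ 4526 (mod 9358).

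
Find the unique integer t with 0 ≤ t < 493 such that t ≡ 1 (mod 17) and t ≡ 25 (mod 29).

460

17⁻¹ mod 29: 17×12 ≡ 1 (mod 29), so 17⁻¹ ≡ 12.
t = 1 + 17×((25 − 1)×12 mod 29) = 1 + 17×27 = 460.
Check: 460 mod 17 = 1, 460 mod 29 = 25. ✓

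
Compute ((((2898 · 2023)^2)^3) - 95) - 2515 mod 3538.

266

2898 · 2023 = 5862654 ≡ 188 (mod 3538)
(188)^2 ≡ 3502 (mod 3538)
(3502)^3 ≡ 2876 (mod 3538)
2876 - 95 = 2781
2781 - 2515 = 266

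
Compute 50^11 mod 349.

150

By square-and-multiply:
11 in binary is 1011, i.e. 11 = 8 + 2 + 1.
50^1 ≡ 50 (mod 349)
50^2 ≡ 50^2 = 2500 ≡ 57 (mod 349)
50^4 ≡ 57^2 = 3249 ≡ 108 (mod 349)
50^8 ≡ 108^2 = 11664 ≡ 147 (mod 349)
50^11 = 50^8 × 50^2 × 50^1 ≡ 147 × 57 × 50 (mod 349).
Accumulate the product:
147 × 57 = 8379 ≡ 3
3 × 50 = 150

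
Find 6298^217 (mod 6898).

2126

Compute successive squares:
217 in binary is 11011001, i.e. 217 = 128 + 64 + 16 + 8 + 1.
6298^1 ≡ 6298 (mod 6898)
6298^2 ≡ 6298^2 = 39664804 ≡ 1304 (mod 6898)
6298^4 ≡ 1304^2 = 1700416 ≡ 3508 (mod 6898)
6298^8 ≡ 3508^2 = 12306064 ≡ 32 (mod 6898)
6298^16 ≡ 32^2 = 1024 (mod 6898)
6298^32 ≡ 1024^2 = 1048576 ≡ 80 (mod 6898)
6298^64 ≡ 80^2 = 6400 (mod 6898)
6298^128 ≡ 6400^2 = 40960000 ≡ 6574 (mod 6898)
6298^217 = 6298^128 * 6298^64 * 6298^16 * 6298^8 * 6298^1 ≡ 6574 * 6400 * 1024 * 32 * 6298 (mod 6898).
Accumulate the product:
6574 * 6400 = 42073600 ≡ 2698
2698 * 1024 = 2762752 ≡ 3552
3552 * 32 = 113664 ≡ 3296
3296 * 6298 = 20758208 ≡ 2126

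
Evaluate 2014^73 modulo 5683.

3690

73 in binary is 1001001, i.e. 73 = 64 + 8 + 1.
2014^1 ≡ 2014 (mod 5683)
2014^2 ≡ 2014^2 = 4056196 ≡ 4217 (mod 5683)
2014^4 ≡ 4217^2 = 17783089 ≡ 982 (mod 5683)
2014^8 ≡ 982^2 = 964324 ≡ 3897 (mod 5683)
2014^16 ≡ 3897^2 = 15186609 ≡ 1633 (mod 5683)
2014^32 ≡ 1633^2 = 2666689 ≡ 1362 (mod 5683)
2014^64 ≡ 1362^2 = 1855044 ≡ 2386 (mod 5683)
2014^73 = 2014^64 * 2014^8 * 2014^1 ≡ 2386 * 3897 * 2014 (mod 5683).
Accumulate the product:
2386 * 3897 = 9298242 ≡ 854
854 * 2014 = 1719956 ≡ 3690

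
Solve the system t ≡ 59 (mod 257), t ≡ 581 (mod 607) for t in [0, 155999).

257⁻¹ mod 607: 257*248 ≡ 1 (mod 607), so 257⁻¹ ≡ 248.
t = 59 + 257*((581 − 59)*248 mod 607) = 59 + 257*165 = 42464.

42464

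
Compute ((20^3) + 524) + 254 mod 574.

(20)^3 ≡ 538 (mod 574)
538 + 524 = 1062 ≡ 488 (mod 574)
488 + 254 = 742 ≡ 168 (mod 574)

168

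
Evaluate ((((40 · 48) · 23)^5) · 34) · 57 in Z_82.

40 · 48 = 1920 ≡ 34 (mod 82)
34 · 23 = 782 ≡ 44 (mod 82)
(44)^5 ≡ 38 (mod 82)
38 · 34 = 1292 ≡ 62 (mod 82)
62 · 57 = 3534 ≡ 8 (mod 82)

8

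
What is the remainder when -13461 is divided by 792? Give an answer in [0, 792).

3

-13461 = -17*792 + 3, so -13461 ≡ 3 (mod 792).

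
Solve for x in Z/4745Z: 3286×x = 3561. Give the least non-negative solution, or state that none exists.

gcd(3286, 4745) = 1, so a unique solution mod 4745 exists.
3286⁻¹ ≡ 1096 (mod 4745).
x ≡ 1096×3561 ≡ 2466 (mod 4745).

2466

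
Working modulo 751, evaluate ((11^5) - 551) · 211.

657

(11)^5 ≡ 337 (mod 751)
337 - 551 = -214 ≡ 537 (mod 751)
537 · 211 = 113307 ≡ 657 (mod 751)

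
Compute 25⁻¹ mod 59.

59 = 2·25 + 9
25 = 2·9 + 7
9 = 1·7 + 2
7 = 3·2 + 1
2 = 2·1 + 0
gcd(25, 59) = 1, so the inverse exists.
Bézout: 1 = −11·59 + 26·25.
So 25⁻¹ ≡ 26 (mod 59).

26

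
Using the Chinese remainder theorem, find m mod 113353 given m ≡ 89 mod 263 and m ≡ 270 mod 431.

88194

263⁻¹ mod 431: 263*59 ≡ 1 (mod 431), so 263⁻¹ ≡ 59.
m = 89 + 263*((270 − 89)*59 mod 431) = 89 + 263*335 = 88194.
Check: 88194 mod 263 = 89, 88194 mod 431 = 270. ✓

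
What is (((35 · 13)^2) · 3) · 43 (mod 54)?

35 · 13 = 455 ≡ 23 (mod 54)
(23)^2 ≡ 43 (mod 54)
43 · 3 = 129 ≡ 21 (mod 54)
21 · 43 = 903 ≡ 39 (mod 54)

39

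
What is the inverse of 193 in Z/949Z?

890

949 = 4·193 + 177
193 = 1·177 + 16
177 = 11·16 + 1
16 = 16·1 + 0
gcd(193, 949) = 1, so the inverse exists.
Back-substitute for 1:
1 = 1·177 − 11·16
  = −11·193 + 12·177
  = 12·949 − 59·193
So 193⁻¹ ≡ −59 ≡ 890 (mod 949).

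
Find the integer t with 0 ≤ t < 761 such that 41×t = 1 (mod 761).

297

Apply the Euclidean algorithm and back-substitute:
761 = 18×41 + 23
41 = 1×23 + 18
23 = 1×18 + 5
18 = 3×5 + 3
5 = 1×3 + 2
3 = 1×2 + 1
2 = 2×1 + 0
gcd(41, 761) = 1, so the inverse exists.
Back-substitute for 1:
1 = 1×3 − 1×2
  = −1×5 + 2×3
  = 2×18 − 7×5
  = −7×23 + 9×18
  = 9×41 − 16×23
  = −16×761 + 297×41
So 41⁻¹ ≡ 297 (mod 761).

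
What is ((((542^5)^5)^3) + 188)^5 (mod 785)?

(542)^5 ≡ 737 (mod 785)
(737)^5 ≡ 752 (mod 785)
(752)^3 ≡ 173 (mod 785)
173 + 188 = 361
(361)^5 ≡ 506 (mod 785)

506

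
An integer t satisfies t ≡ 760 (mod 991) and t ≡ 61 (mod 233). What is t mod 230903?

991⁻¹ mod 233: 991×79 ≡ 1 (mod 233), so 991⁻¹ ≡ 79.
t = 760 + 991×((61 − 760)×79 mod 233) = 760 + 991×0 = 760.

760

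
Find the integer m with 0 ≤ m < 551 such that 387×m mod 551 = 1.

551 = 1*387 + 164
387 = 2*164 + 59
164 = 2*59 + 46
59 = 1*46 + 13
46 = 3*13 + 7
13 = 1*7 + 6
7 = 1*6 + 1
6 = 6*1 + 0
gcd(387, 551) = 1, so the inverse exists.
Bézout: 1 = 59*551 − 84*387.
So 387⁻¹ ≡ −84 ≡ 467 (mod 551).

467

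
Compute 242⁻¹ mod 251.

251 = 1·242 + 9
242 = 26·9 + 8
9 = 1·8 + 1
8 = 8·1 + 0
gcd(242, 251) = 1, so the inverse exists.
Bézout: 1 = 27·251 − 28·242.
So 242⁻¹ ≡ −28 ≡ 223 (mod 251).

223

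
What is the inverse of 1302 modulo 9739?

9552

Apply the Euclidean algorithm and back-substitute:
9739 = 7×1302 + 625
1302 = 2×625 + 52
625 = 12×52 + 1
52 = 52×1 + 0
gcd(1302, 9739) = 1, so the inverse exists.
Bézout: 1 = 25×9739 − 187×1302.
So 1302⁻¹ ≡ −187 ≡ 9552 (mod 9739).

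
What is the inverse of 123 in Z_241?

145

By the extended Euclidean algorithm:
241 = 1×123 + 118
123 = 1×118 + 5
118 = 23×5 + 3
5 = 1×3 + 2
3 = 1×2 + 1
2 = 2×1 + 0
gcd(123, 241) = 1, so the inverse exists.
Bézout: 1 = 49×241 − 96×123.
So 123⁻¹ ≡ −96 ≡ 145 (mod 241).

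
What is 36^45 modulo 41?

Using repeated squaring:
45 in binary is 101101, i.e. 45 = 32 + 8 + 4 + 1.
36^1 ≡ 36 (mod 41)
36^2 ≡ 36^2 = 1296 ≡ 25 (mod 41)
36^4 ≡ 25^2 = 625 ≡ 10 (mod 41)
36^8 ≡ 10^2 = 100 ≡ 18 (mod 41)
36^16 ≡ 18^2 = 324 ≡ 37 (mod 41)
36^32 ≡ 37^2 = 1369 ≡ 16 (mod 41)
36^45 = 36^32 * 36^8 * 36^4 * 36^1 ≡ 16 * 18 * 10 * 36 (mod 41).
Accumulate the product:
16 * 18 = 288 ≡ 1
1 * 10 = 10
10 * 36 = 360 ≡ 32

32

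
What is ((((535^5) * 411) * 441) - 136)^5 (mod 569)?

(535)^5 ≡ 364 (mod 569)
364 * 411 = 149604 ≡ 526 (mod 569)
526 * 441 = 231966 ≡ 383 (mod 569)
383 - 136 = 247
(247)^5 ≡ 393 (mod 569)

393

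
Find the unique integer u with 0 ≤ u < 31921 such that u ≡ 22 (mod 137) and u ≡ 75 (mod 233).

4269

137⁻¹ mod 233: 137·216 ≡ 1 (mod 233), so 137⁻¹ ≡ 216.
u = 22 + 137·((75 − 22)·216 mod 233) = 22 + 137·31 = 4269.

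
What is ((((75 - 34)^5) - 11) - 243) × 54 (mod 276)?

75 - 34 = 41
(41)^5 ≡ 233 (mod 276)
233 - 11 = 222
222 - 243 = -21 ≡ 255 (mod 276)
255 × 54 = 13770 ≡ 246 (mod 276)

246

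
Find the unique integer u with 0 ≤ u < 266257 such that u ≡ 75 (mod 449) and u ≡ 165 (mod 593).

449⁻¹ mod 593: 449*70 ≡ 1 (mod 593), so 449⁻¹ ≡ 70.
u = 75 + 449*((165 − 75)*70 mod 593) = 75 + 449*370 = 166205.
Check: 166205 mod 449 = 75, 166205 mod 593 = 165. ✓

166205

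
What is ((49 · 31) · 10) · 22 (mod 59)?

49 · 31 = 1519 ≡ 44 (mod 59)
44 · 10 = 440 ≡ 27 (mod 59)
27 · 22 = 594 ≡ 4 (mod 59)

4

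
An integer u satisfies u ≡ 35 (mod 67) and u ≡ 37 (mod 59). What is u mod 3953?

67⁻¹ mod 59: 67·37 ≡ 1 (mod 59), so 67⁻¹ ≡ 37.
u = 35 + 67·((37 − 35)·37 mod 59) = 35 + 67·15 = 1040.
Check: 1040 mod 67 = 35, 1040 mod 59 = 37. ✓

1040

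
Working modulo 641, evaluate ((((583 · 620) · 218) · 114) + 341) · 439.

495

583 · 620 = 361460 ≡ 577 (mod 641)
577 · 218 = 125786 ≡ 150 (mod 641)
150 · 114 = 17100 ≡ 434 (mod 641)
434 + 341 = 775 ≡ 134 (mod 641)
134 · 439 = 58826 ≡ 495 (mod 641)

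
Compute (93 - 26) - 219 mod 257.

93 - 26 = 67
67 - 219 = -152 ≡ 105 (mod 257)

105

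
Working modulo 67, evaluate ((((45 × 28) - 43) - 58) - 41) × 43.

45 × 28 = 1260 ≡ 54 (mod 67)
54 - 43 = 11
11 - 58 = -47 ≡ 20 (mod 67)
20 - 41 = -21 ≡ 46 (mod 67)
46 × 43 = 1978 ≡ 35 (mod 67)

35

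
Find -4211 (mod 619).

-4211 = -7×619 + 122, so -4211 ≡ 122 (mod 619).

122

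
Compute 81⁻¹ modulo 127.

69

By the extended Euclidean algorithm:
127 = 1*81 + 46
81 = 1*46 + 35
46 = 1*35 + 11
35 = 3*11 + 2
11 = 5*2 + 1
2 = 2*1 + 0
gcd(81, 127) = 1, so the inverse exists.
Back-substitute for 1:
1 = 1*11 − 5*2
  = −5*35 + 16*11
  = 16*46 − 21*35
  = −21*81 + 37*46
  = 37*127 − 58*81
So 81⁻¹ ≡ −58 ≡ 69 (mod 127).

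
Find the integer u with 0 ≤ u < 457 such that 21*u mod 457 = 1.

Run the extended Euclidean algorithm:
457 = 21·21 + 16
21 = 1·16 + 5
16 = 3·5 + 1
5 = 5·1 + 0
gcd(21, 457) = 1, so the inverse exists.
Back-substitute for 1:
1 = 1·16 − 3·5
  = −3·21 + 4·16
  = 4·457 − 87·21
So 21⁻¹ ≡ −87 ≡ 370 (mod 457).

370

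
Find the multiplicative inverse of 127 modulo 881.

111

881 = 6·127 + 119
127 = 1·119 + 8
119 = 14·8 + 7
8 = 1·7 + 1
7 = 7·1 + 0
gcd(127, 881) = 1, so the inverse exists.
Bézout: 1 = −16·881 + 111·127.
So 127⁻¹ ≡ 111 (mod 881).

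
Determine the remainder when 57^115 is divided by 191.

122

Compute successive squares:
115 in binary is 1110011, i.e. 115 = 64 + 32 + 16 + 2 + 1.
57^1 ≡ 57 (mod 191)
57^2 ≡ 57^2 = 3249 ≡ 2 (mod 191)
57^4 ≡ 2^2 = 4 (mod 191)
57^8 ≡ 4^2 = 16 (mod 191)
57^16 ≡ 16^2 = 256 ≡ 65 (mod 191)
57^32 ≡ 65^2 = 4225 ≡ 23 (mod 191)
57^64 ≡ 23^2 = 529 ≡ 147 (mod 191)
57^115 = 57^64 * 57^32 * 57^16 * 57^2 * 57^1 ≡ 147 * 23 * 65 * 2 * 57 (mod 191).
Accumulate the product:
147 * 23 = 3381 ≡ 134
134 * 65 = 8710 ≡ 115
115 * 2 = 230 ≡ 39
39 * 57 = 2223 ≡ 122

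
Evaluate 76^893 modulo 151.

Using repeated squaring:
893 in binary is 1101111101, i.e. 893 = 512 + 256 + 64 + 32 + 16 + 8 + 4 + 1.
76^1 ≡ 76 (mod 151)
76^2 ≡ 76^2 = 5776 ≡ 38 (mod 151)
76^4 ≡ 38^2 = 1444 ≡ 85 (mod 151)
76^8 ≡ 85^2 = 7225 ≡ 128 (mod 151)
76^16 ≡ 128^2 = 16384 ≡ 76 (mod 151)
76^32 ≡ 76^2 = 5776 ≡ 38 (mod 151)
76^64 ≡ 38^2 = 1444 ≡ 85 (mod 151)
76^128 ≡ 85^2 = 7225 ≡ 128 (mod 151)
76^256 ≡ 128^2 = 16384 ≡ 76 (mod 151)
76^512 ≡ 76^2 = 5776 ≡ 38 (mod 151)
76^893 = 76^512 × 76^256 × 76^64 × 76^32 × 76^16 × 76^8 × 76^4 × 76^1 ≡ 38 × 76 × 85 × 38 × 76 × 128 × 85 × 76 (mod 151).
Accumulate the product:
38 × 76 = 2888 ≡ 19
19 × 85 = 1615 ≡ 105
105 × 38 = 3990 ≡ 64
64 × 76 = 4864 ≡ 32
32 × 128 = 4096 ≡ 19
19 × 85 = 1615 ≡ 105
105 × 76 = 7980 ≡ 128

128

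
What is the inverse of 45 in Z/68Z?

65

By the extended Euclidean algorithm:
68 = 1×45 + 23
45 = 1×23 + 22
23 = 1×22 + 1
22 = 22×1 + 0
gcd(45, 68) = 1, so the inverse exists.
Back-substitute for 1:
1 = 1×23 − 1×22
  = −1×45 + 2×23
  = 2×68 − 3×45
So 45⁻¹ ≡ −3 ≡ 65 (mod 68).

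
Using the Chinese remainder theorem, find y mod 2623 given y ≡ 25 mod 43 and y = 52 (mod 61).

43⁻¹ mod 61: 43*44 ≡ 1 (mod 61), so 43⁻¹ ≡ 44.
y = 25 + 43*((52 − 25)*44 mod 61) = 25 + 43*29 = 1272.
Check: 1272 mod 43 = 25, 1272 mod 61 = 52. ✓

1272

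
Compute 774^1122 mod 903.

645

Compute successive squares:
1122 in binary is 10001100010, i.e. 1122 = 1024 + 64 + 32 + 2.
774^1 ≡ 774 (mod 903)
774^2 ≡ 774^2 = 599076 ≡ 387 (mod 903)
774^4 ≡ 387^2 = 149769 ≡ 774 (mod 903)
774^8 ≡ 774^2 = 599076 ≡ 387 (mod 903)
774^16 ≡ 387^2 = 149769 ≡ 774 (mod 903)
774^32 ≡ 774^2 = 599076 ≡ 387 (mod 903)
774^64 ≡ 387^2 = 149769 ≡ 774 (mod 903)
774^128 ≡ 774^2 = 599076 ≡ 387 (mod 903)
774^256 ≡ 387^2 = 149769 ≡ 774 (mod 903)
774^512 ≡ 774^2 = 599076 ≡ 387 (mod 903)
774^1024 ≡ 387^2 = 149769 ≡ 774 (mod 903)
774^1122 = 774^1024 × 774^64 × 774^32 × 774^2 ≡ 774 × 774 × 387 × 387 (mod 903).
Accumulate the product:
774 × 774 = 599076 ≡ 387
387 × 387 = 149769 ≡ 774
774 × 387 = 299538 ≡ 645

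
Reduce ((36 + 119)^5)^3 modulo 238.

36 + 119 = 155
(155)^5 ≡ 15 (mod 238)
(15)^3 ≡ 43 (mod 238)

43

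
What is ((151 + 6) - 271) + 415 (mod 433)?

151 + 6 = 157
157 - 271 = -114 ≡ 319 (mod 433)
319 + 415 = 734 ≡ 301 (mod 433)

301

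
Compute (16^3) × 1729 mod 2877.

(16)^3 ≡ 1219 (mod 2877)
1219 × 1729 = 2107651 ≡ 1687 (mod 2877)

1687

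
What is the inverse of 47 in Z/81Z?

50

Run the extended Euclidean algorithm:
81 = 1*47 + 34
47 = 1*34 + 13
34 = 2*13 + 8
13 = 1*8 + 5
8 = 1*5 + 3
5 = 1*3 + 2
3 = 1*2 + 1
2 = 2*1 + 0
gcd(47, 81) = 1, so the inverse exists.
Bézout: 1 = 18*81 − 31*47.
So 47⁻¹ ≡ −31 ≡ 50 (mod 81).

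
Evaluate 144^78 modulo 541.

78 in binary is 1001110, i.e. 78 = 64 + 8 + 4 + 2.
144^1 ≡ 144 (mod 541)
144^2 ≡ 144^2 = 20736 ≡ 178 (mod 541)
144^4 ≡ 178^2 = 31684 ≡ 306 (mod 541)
144^8 ≡ 306^2 = 93636 ≡ 43 (mod 541)
144^16 ≡ 43^2 = 1849 ≡ 226 (mod 541)
144^32 ≡ 226^2 = 51076 ≡ 222 (mod 541)
144^64 ≡ 222^2 = 49284 ≡ 53 (mod 541)
144^78 = 144^64 × 144^8 × 144^4 × 144^2 ≡ 53 × 43 × 306 × 178 (mod 541).
Accumulate the product:
53 × 43 = 2279 ≡ 115
115 × 306 = 35190 ≡ 25
25 × 178 = 4450 ≡ 122

122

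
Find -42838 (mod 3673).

1238

-42838 = -12×3673 + 1238, so -42838 ≡ 1238 (mod 3673).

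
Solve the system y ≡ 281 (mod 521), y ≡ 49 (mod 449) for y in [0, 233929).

180547

521⁻¹ mod 449: 521·343 ≡ 1 (mod 449), so 521⁻¹ ≡ 343.
y = 281 + 521·((49 − 281)·343 mod 449) = 281 + 521·346 = 180547.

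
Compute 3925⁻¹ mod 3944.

1453

Apply the Euclidean algorithm and back-substitute:
3944 = 1*3925 + 19
3925 = 206*19 + 11
19 = 1*11 + 8
11 = 1*8 + 3
8 = 2*3 + 2
3 = 1*2 + 1
2 = 2*1 + 0
gcd(3925, 3944) = 1, so the inverse exists.
Bézout: 1 = −1446*3944 + 1453*3925.
So 3925⁻¹ ≡ 1453 (mod 3944).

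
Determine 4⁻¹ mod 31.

8

Run the extended Euclidean algorithm:
31 = 7·4 + 3
4 = 1·3 + 1
3 = 3·1 + 0
gcd(4, 31) = 1, so the inverse exists.
Back-substitute for 1:
1 = 1·4 − 1·3
  = −1·31 + 8·4
So 4⁻¹ ≡ 8 (mod 31).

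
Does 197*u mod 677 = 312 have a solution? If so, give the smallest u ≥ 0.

304

gcd(197, 677) = 1, so a unique solution mod 677 exists.
197⁻¹ ≡ 244 (mod 677).
u ≡ 244*312 ≡ 304 (mod 677).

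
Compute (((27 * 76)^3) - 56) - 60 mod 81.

46

27 * 76 = 2052 ≡ 27 (mod 81)
(27)^3 ≡ 0 (mod 81)
0 - 56 = -56 ≡ 25 (mod 81)
25 - 60 = -35 ≡ 46 (mod 81)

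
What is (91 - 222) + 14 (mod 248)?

91 - 222 = -131 ≡ 117 (mod 248)
117 + 14 = 131

131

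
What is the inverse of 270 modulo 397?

25

397 = 1×270 + 127
270 = 2×127 + 16
127 = 7×16 + 15
16 = 1×15 + 1
15 = 15×1 + 0
gcd(270, 397) = 1, so the inverse exists.
Bézout: 1 = −17×397 + 25×270.
So 270⁻¹ ≡ 25 (mod 397).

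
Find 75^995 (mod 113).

Compute successive squares:
75^1 ≡ 75 (mod 113)
75^2 ≡ 75^2 = 5625 ≡ 88 (mod 113)
75^4 ≡ 88^2 = 7744 ≡ 60 (mod 113)
75^8 ≡ 60^2 = 3600 ≡ 97 (mod 113)
75^16 ≡ 97^2 = 9409 ≡ 30 (mod 113)
75^32 ≡ 30^2 = 900 ≡ 109 (mod 113)
75^64 ≡ 109^2 = 11881 ≡ 16 (mod 113)
75^128 ≡ 16^2 = 256 ≡ 30 (mod 113)
75^256 ≡ 30^2 = 900 ≡ 109 (mod 113)
75^512 ≡ 109^2 = 11881 ≡ 16 (mod 113)
75^995 = 75^512 × 75^256 × 75^128 × 75^64 × 75^32 × 75^2 × 75^1 ≡ 16 × 109 × 30 × 16 × 109 × 88 × 75 (mod 113).
Accumulate the product:
16 × 109 = 1744 ≡ 49
49 × 30 = 1470 ≡ 1
1 × 16 = 16
16 × 109 = 1744 ≡ 49
49 × 88 = 4312 ≡ 18
18 × 75 = 1350 ≡ 107

107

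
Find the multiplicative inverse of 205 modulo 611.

611 = 2*205 + 201
205 = 1*201 + 4
201 = 50*4 + 1
4 = 4*1 + 0
gcd(205, 611) = 1, so the inverse exists.
Bézout: 1 = 51*611 − 152*205.
So 205⁻¹ ≡ −152 ≡ 459 (mod 611).

459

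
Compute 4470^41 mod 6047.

Using repeated squaring:
41 in binary is 101001, i.e. 41 = 32 + 8 + 1.
4470^1 ≡ 4470 (mod 6047)
4470^2 ≡ 4470^2 = 19980900 ≡ 1612 (mod 6047)
4470^4 ≡ 1612^2 = 2598544 ≡ 4381 (mod 6047)
4470^8 ≡ 4381^2 = 19193161 ≡ 6030 (mod 6047)
4470^16 ≡ 6030^2 = 36360900 ≡ 289 (mod 6047)
4470^32 ≡ 289^2 = 83521 ≡ 4910 (mod 6047)
4470^41 = 4470^32 · 4470^8 · 4470^1 ≡ 4910 · 6030 · 4470 (mod 6047).
Accumulate the product:
4910 · 6030 = 29607300 ≡ 1188
1188 · 4470 = 5310360 ≡ 1094

1094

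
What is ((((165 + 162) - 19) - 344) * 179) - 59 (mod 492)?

385

165 + 162 = 327
327 - 19 = 308
308 - 344 = -36 ≡ 456 (mod 492)
456 * 179 = 81624 ≡ 444 (mod 492)
444 - 59 = 385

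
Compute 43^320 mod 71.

32

Compute successive squares:
320 in binary is 101000000, i.e. 320 = 256 + 64.
43^1 ≡ 43 (mod 71)
43^2 ≡ 43^2 = 1849 ≡ 3 (mod 71)
43^4 ≡ 3^2 = 9 (mod 71)
43^8 ≡ 9^2 = 81 ≡ 10 (mod 71)
43^16 ≡ 10^2 = 100 ≡ 29 (mod 71)
43^32 ≡ 29^2 = 841 ≡ 60 (mod 71)
43^64 ≡ 60^2 = 3600 ≡ 50 (mod 71)
43^128 ≡ 50^2 = 2500 ≡ 15 (mod 71)
43^256 ≡ 15^2 = 225 ≡ 12 (mod 71)
43^320 = 43^256 · 43^64 ≡ 12 · 50 (mod 71).
12 · 50 = 600 ≡ 32 (mod 71).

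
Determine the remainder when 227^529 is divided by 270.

137

529 in binary is 1000010001, i.e. 529 = 512 + 16 + 1.
227^1 ≡ 227 (mod 270)
227^2 ≡ 227^2 = 51529 ≡ 229 (mod 270)
227^4 ≡ 229^2 = 52441 ≡ 61 (mod 270)
227^8 ≡ 61^2 = 3721 ≡ 211 (mod 270)
227^16 ≡ 211^2 = 44521 ≡ 241 (mod 270)
227^32 ≡ 241^2 = 58081 ≡ 31 (mod 270)
227^64 ≡ 31^2 = 961 ≡ 151 (mod 270)
227^128 ≡ 151^2 = 22801 ≡ 121 (mod 270)
227^256 ≡ 121^2 = 14641 ≡ 61 (mod 270)
227^512 ≡ 61^2 = 3721 ≡ 211 (mod 270)
227^529 = 227^512 × 227^16 × 227^1 ≡ 211 × 241 × 227 (mod 270).
Accumulate the product:
211 × 241 = 50851 ≡ 91
91 × 227 = 20657 ≡ 137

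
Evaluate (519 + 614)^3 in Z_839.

519 + 614 = 1133 ≡ 294 (mod 839)
(294)^3 ≡ 552 (mod 839)

552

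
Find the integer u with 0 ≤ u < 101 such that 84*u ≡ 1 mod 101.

95

Run the extended Euclidean algorithm:
101 = 1·84 + 17
84 = 4·17 + 16
17 = 1·16 + 1
16 = 16·1 + 0
gcd(84, 101) = 1, so the inverse exists.
Back-substitute for 1:
1 = 1·17 − 1·16
  = −1·84 + 5·17
  = 5·101 − 6·84
So 84⁻¹ ≡ −6 ≡ 95 (mod 101).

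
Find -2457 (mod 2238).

2019

-2457 = -2×2238 + 2019, so -2457 ≡ 2019 (mod 2238).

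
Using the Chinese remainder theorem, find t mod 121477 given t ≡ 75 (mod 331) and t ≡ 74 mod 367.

16956

331⁻¹ mod 367: 331×316 ≡ 1 (mod 367), so 331⁻¹ ≡ 316.
t = 75 + 331×((74 − 75)×316 mod 367) = 75 + 331×51 = 16956.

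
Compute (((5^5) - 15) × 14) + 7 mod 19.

18

(5)^5 ≡ 9 (mod 19)
9 - 15 = -6 ≡ 13 (mod 19)
13 × 14 = 182 ≡ 11 (mod 19)
11 + 7 = 18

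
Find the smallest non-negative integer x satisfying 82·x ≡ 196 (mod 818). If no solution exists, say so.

gcd(82, 818) = 2, and 2 | 196, so solutions exist.
Divide through by 2: 41·x mod 409 = 98.
41⁻¹ ≡ 10 (mod 409).
x ≡ 10·98 ≡ 162 (mod 409).
The smallest non-negative solution is x = 162.

162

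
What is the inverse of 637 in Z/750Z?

Run the extended Euclidean algorithm:
750 = 1·637 + 113
637 = 5·113 + 72
113 = 1·72 + 41
72 = 1·41 + 31
41 = 1·31 + 10
31 = 3·10 + 1
10 = 10·1 + 0
gcd(637, 750) = 1, so the inverse exists.
Bézout: 1 = −62·750 + 73·637.
So 637⁻¹ ≡ 73 (mod 750).

73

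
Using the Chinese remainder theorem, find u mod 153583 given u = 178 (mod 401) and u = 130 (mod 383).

50303

401⁻¹ mod 383: 401·149 ≡ 1 (mod 383), so 401⁻¹ ≡ 149.
u = 178 + 401·((130 − 178)·149 mod 383) = 178 + 401·125 = 50303.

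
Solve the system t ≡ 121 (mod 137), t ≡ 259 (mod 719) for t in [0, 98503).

3135

137⁻¹ mod 719: 137×21 ≡ 1 (mod 719), so 137⁻¹ ≡ 21.
t = 121 + 137×((259 − 121)×21 mod 719) = 121 + 137×22 = 3135.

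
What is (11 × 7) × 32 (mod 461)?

159

11 × 7 = 77
77 × 32 = 2464 ≡ 159 (mod 461)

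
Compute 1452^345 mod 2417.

339

Using repeated squaring:
345 in binary is 101011001, i.e. 345 = 256 + 64 + 16 + 8 + 1.
1452^1 ≡ 1452 (mod 2417)
1452^2 ≡ 1452^2 = 2108304 ≡ 680 (mod 2417)
1452^4 ≡ 680^2 = 462400 ≡ 753 (mod 2417)
1452^8 ≡ 753^2 = 567009 ≡ 1431 (mod 2417)
1452^16 ≡ 1431^2 = 2047761 ≡ 562 (mod 2417)
1452^32 ≡ 562^2 = 315844 ≡ 1634 (mod 2417)
1452^64 ≡ 1634^2 = 2669956 ≡ 1588 (mod 2417)
1452^128 ≡ 1588^2 = 2521744 ≡ 813 (mod 2417)
1452^256 ≡ 813^2 = 660969 ≡ 1128 (mod 2417)
1452^345 = 1452^256 × 1452^64 × 1452^16 × 1452^8 × 1452^1 ≡ 1128 × 1588 × 562 × 1431 × 1452 (mod 2417).
Accumulate the product:
1128 × 1588 = 1791264 ≡ 267
267 × 562 = 150054 ≡ 200
200 × 1431 = 286200 ≡ 994
994 × 1452 = 1443288 ≡ 339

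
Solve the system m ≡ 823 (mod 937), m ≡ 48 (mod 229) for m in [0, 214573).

937⁻¹ mod 229: 937·120 ≡ 1 (mod 229), so 937⁻¹ ≡ 120.
m = 823 + 937·((48 − 823)·120 mod 229) = 823 + 937·203 = 191034.

191034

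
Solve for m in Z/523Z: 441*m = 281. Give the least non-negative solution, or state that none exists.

gcd(441, 523) = 1, so a unique solution mod 523 exists.
441⁻¹ ≡ 287 (mod 523).
m ≡ 287*281 ≡ 105 (mod 523).

105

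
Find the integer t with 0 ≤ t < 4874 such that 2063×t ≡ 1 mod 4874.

Apply the Euclidean algorithm and back-substitute:
4874 = 2·2063 + 748
2063 = 2·748 + 567
748 = 1·567 + 181
567 = 3·181 + 24
181 = 7·24 + 13
24 = 1·13 + 11
13 = 1·11 + 2
11 = 5·2 + 1
2 = 2·1 + 0
gcd(2063, 4874) = 1, so the inverse exists.
Bézout: 1 = −946·4874 + 2235·2063.
So 2063⁻¹ ≡ 2235 (mod 4874).

2235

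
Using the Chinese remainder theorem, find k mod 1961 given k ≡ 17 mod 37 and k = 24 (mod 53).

37⁻¹ mod 53: 37·43 ≡ 1 (mod 53), so 37⁻¹ ≡ 43.
k = 17 + 37·((24 − 17)·43 mod 53) = 17 + 37·36 = 1349.
Check: 1349 mod 37 = 17, 1349 mod 53 = 24. ✓

1349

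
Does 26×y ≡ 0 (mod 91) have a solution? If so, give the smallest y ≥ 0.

0

gcd(26, 91) = 13, and 13 | 0, so solutions exist.
Divide through by 13: 2×y ≡ 0 mod 7.
2⁻¹ ≡ 4 (mod 7).
y ≡ 4×0 ≡ 0 (mod 7).
The smallest non-negative solution is y = 0.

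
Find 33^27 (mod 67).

64

By square-and-multiply:
33^1 ≡ 33 (mod 67)
33^2 ≡ 33^2 = 1089 ≡ 17 (mod 67)
33^4 ≡ 17^2 = 289 ≡ 21 (mod 67)
33^8 ≡ 21^2 = 441 ≡ 39 (mod 67)
33^16 ≡ 39^2 = 1521 ≡ 47 (mod 67)
33^27 = 33^16 * 33^8 * 33^2 * 33^1 ≡ 47 * 39 * 17 * 33 (mod 67).
Accumulate the product:
47 * 39 = 1833 ≡ 24
24 * 17 = 408 ≡ 6
6 * 33 = 198 ≡ 64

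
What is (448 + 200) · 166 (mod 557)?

67

448 + 200 = 648 ≡ 91 (mod 557)
91 · 166 = 15106 ≡ 67 (mod 557)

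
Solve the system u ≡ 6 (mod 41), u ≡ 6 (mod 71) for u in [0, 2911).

41⁻¹ mod 71: 41×26 ≡ 1 (mod 71), so 41⁻¹ ≡ 26.
u = 6 + 41×((6 − 6)×26 mod 71) = 6 + 41×0 = 6.

6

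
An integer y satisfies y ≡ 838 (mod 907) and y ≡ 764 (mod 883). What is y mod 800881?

465222

907⁻¹ mod 883: 907·184 ≡ 1 (mod 883), so 907⁻¹ ≡ 184.
y = 838 + 907·((764 − 838)·184 mod 883) = 838 + 907·512 = 465222.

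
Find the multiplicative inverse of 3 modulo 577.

577 = 192×3 + 1
3 = 3×1 + 0
gcd(3, 577) = 1, so the inverse exists.
Back-substitute for 1:
1 = 1×577 − 192×3
So 3⁻¹ ≡ −192 ≡ 385 (mod 577).

385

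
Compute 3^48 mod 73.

Compute successive squares:
3^1 ≡ 3 (mod 73)
3^2 ≡ 3^2 = 9 (mod 73)
3^4 ≡ 9^2 = 81 ≡ 8 (mod 73)
3^8 ≡ 8^2 = 64 (mod 73)
3^16 ≡ 64^2 = 4096 ≡ 8 (mod 73)
3^32 ≡ 8^2 = 64 (mod 73)
3^48 = 3^32 · 3^16 ≡ 64 · 8 (mod 73).
64 · 8 = 512 ≡ 1 (mod 73).

1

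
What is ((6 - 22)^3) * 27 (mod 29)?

14

6 - 22 = -16 ≡ 13 (mod 29)
(13)^3 ≡ 22 (mod 29)
22 * 27 = 594 ≡ 14 (mod 29)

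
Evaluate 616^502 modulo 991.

615

Using repeated squaring:
616^1 ≡ 616 (mod 991)
616^2 ≡ 616^2 = 379456 ≡ 894 (mod 991)
616^4 ≡ 894^2 = 799236 ≡ 490 (mod 991)
616^8 ≡ 490^2 = 240100 ≡ 278 (mod 991)
616^16 ≡ 278^2 = 77284 ≡ 977 (mod 991)
616^32 ≡ 977^2 = 954529 ≡ 196 (mod 991)
616^64 ≡ 196^2 = 38416 ≡ 758 (mod 991)
616^128 ≡ 758^2 = 574564 ≡ 775 (mod 991)
616^256 ≡ 775^2 = 600625 ≡ 79 (mod 991)
616^502 = 616^256 · 616^128 · 616^64 · 616^32 · 616^16 · 616^4 · 616^2 ≡ 79 · 775 · 758 · 196 · 977 · 490 · 894 (mod 991).
Accumulate the product:
79 · 775 = 61225 ≡ 774
774 · 758 = 586692 ≡ 20
20 · 196 = 3920 ≡ 947
947 · 977 = 925219 ≡ 616
616 · 490 = 301840 ≡ 576
576 · 894 = 514944 ≡ 615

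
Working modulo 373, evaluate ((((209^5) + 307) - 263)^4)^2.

169

(209)^5 ≡ 192 (mod 373)
192 + 307 = 499 ≡ 126 (mod 373)
126 - 263 = -137 ≡ 236 (mod 373)
(236)^4 ≡ 360 (mod 373)
(360)^2 ≡ 169 (mod 373)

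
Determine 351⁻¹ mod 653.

By the extended Euclidean algorithm:
653 = 1×351 + 302
351 = 1×302 + 49
302 = 6×49 + 8
49 = 6×8 + 1
8 = 8×1 + 0
gcd(351, 653) = 1, so the inverse exists.
Back-substitute for 1:
1 = 1×49 − 6×8
  = −6×302 + 37×49
  = 37×351 − 43×302
  = −43×653 + 80×351
So 351⁻¹ ≡ 80 (mod 653).

80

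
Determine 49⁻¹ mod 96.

Run the extended Euclidean algorithm:
96 = 1×49 + 47
49 = 1×47 + 2
47 = 23×2 + 1
2 = 2×1 + 0
gcd(49, 96) = 1, so the inverse exists.
Bézout: 1 = 24×96 − 47×49.
So 49⁻¹ ≡ −47 ≡ 49 (mod 96).

49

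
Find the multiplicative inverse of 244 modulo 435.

394

435 = 1×244 + 191
244 = 1×191 + 53
191 = 3×53 + 32
53 = 1×32 + 21
32 = 1×21 + 11
21 = 1×11 + 10
11 = 1×10 + 1
10 = 10×1 + 0
gcd(244, 435) = 1, so the inverse exists.
Back-substitute for 1:
1 = 1×11 − 1×10
  = −1×21 + 2×11
  = 2×32 − 3×21
  = −3×53 + 5×32
  = 5×191 − 18×53
  = −18×244 + 23×191
  = 23×435 − 41×244
So 244⁻¹ ≡ −41 ≡ 394 (mod 435).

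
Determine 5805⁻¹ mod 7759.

By the extended Euclidean algorithm:
7759 = 1×5805 + 1954
5805 = 2×1954 + 1897
1954 = 1×1897 + 57
1897 = 33×57 + 16
57 = 3×16 + 9
16 = 1×9 + 7
9 = 1×7 + 2
7 = 3×2 + 1
2 = 2×1 + 0
gcd(5805, 7759) = 1, so the inverse exists.
Bézout: 1 = −2546×7759 + 3403×5805.
So 5805⁻¹ ≡ 3403 (mod 7759).

3403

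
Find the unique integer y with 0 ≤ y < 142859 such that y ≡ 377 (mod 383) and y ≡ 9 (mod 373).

71998

383⁻¹ mod 373: 383×112 ≡ 1 (mod 373), so 383⁻¹ ≡ 112.
y = 377 + 383×((9 − 377)×112 mod 373) = 377 + 383×187 = 71998.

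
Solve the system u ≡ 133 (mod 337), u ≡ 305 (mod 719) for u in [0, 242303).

83709

337⁻¹ mod 719: 337·687 ≡ 1 (mod 719), so 337⁻¹ ≡ 687.
u = 133 + 337·((305 − 133)·687 mod 719) = 133 + 337·248 = 83709.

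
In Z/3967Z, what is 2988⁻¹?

389

3967 = 1×2988 + 979
2988 = 3×979 + 51
979 = 19×51 + 10
51 = 5×10 + 1
10 = 10×1 + 0
gcd(2988, 3967) = 1, so the inverse exists.
Bézout: 1 = −293×3967 + 389×2988.
So 2988⁻¹ ≡ 389 (mod 3967).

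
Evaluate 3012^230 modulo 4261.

3012^1 ≡ 3012 (mod 4261)
3012^2 ≡ 3012^2 = 9072144 ≡ 475 (mod 4261)
3012^4 ≡ 475^2 = 225625 ≡ 4053 (mod 4261)
3012^8 ≡ 4053^2 = 16426809 ≡ 654 (mod 4261)
3012^16 ≡ 654^2 = 427716 ≡ 1616 (mod 4261)
3012^32 ≡ 1616^2 = 2611456 ≡ 3724 (mod 4261)
3012^64 ≡ 3724^2 = 13868176 ≡ 2882 (mod 4261)
3012^128 ≡ 2882^2 = 8305924 ≡ 1235 (mod 4261)
3012^230 = 3012^128 * 3012^64 * 3012^32 * 3012^4 * 3012^2 ≡ 1235 * 2882 * 3724 * 4053 * 475 (mod 4261).
Accumulate the product:
1235 * 2882 = 3559270 ≡ 1335
1335 * 3724 = 4971540 ≡ 3214
3214 * 4053 = 13026342 ≡ 465
465 * 475 = 220875 ≡ 3564

3564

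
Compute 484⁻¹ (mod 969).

967

Apply the Euclidean algorithm and back-substitute:
969 = 2·484 + 1
484 = 484·1 + 0
gcd(484, 969) = 1, so the inverse exists.
Back-substitute for 1:
1 = 1·969 − 2·484
So 484⁻¹ ≡ −2 ≡ 967 (mod 969).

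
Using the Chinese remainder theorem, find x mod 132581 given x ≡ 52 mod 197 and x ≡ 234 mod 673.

197⁻¹ mod 673: 197*41 ≡ 1 (mod 673), so 197⁻¹ ≡ 41.
x = 52 + 197*((234 − 52)*41 mod 673) = 52 + 197*59 = 11675.
Check: 11675 mod 197 = 52, 11675 mod 673 = 234. ✓

11675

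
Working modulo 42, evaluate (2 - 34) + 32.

2 - 34 = -32 ≡ 10 (mod 42)
10 + 32 = 42 ≡ 0 (mod 42)

0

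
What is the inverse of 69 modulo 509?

450

509 = 7·69 + 26
69 = 2·26 + 17
26 = 1·17 + 9
17 = 1·9 + 8
9 = 1·8 + 1
8 = 8·1 + 0
gcd(69, 509) = 1, so the inverse exists.
Back-substitute for 1:
1 = 1·9 − 1·8
  = −1·17 + 2·9
  = 2·26 − 3·17
  = −3·69 + 8·26
  = 8·509 − 59·69
So 69⁻¹ ≡ −59 ≡ 450 (mod 509).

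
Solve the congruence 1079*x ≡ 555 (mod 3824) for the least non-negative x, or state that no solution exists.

2173

gcd(1079, 3824) = 1, so a unique solution mod 3824 exists.
1079⁻¹ ≡ 1127 (mod 3824).
x ≡ 1127*555 ≡ 2173 (mod 3824).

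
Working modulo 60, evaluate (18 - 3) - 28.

18 - 3 = 15
15 - 28 = -13 ≡ 47 (mod 60)

47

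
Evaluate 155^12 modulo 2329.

Compute successive squares:
12 in binary is 1100, i.e. 12 = 8 + 4.
155^1 ≡ 155 (mod 2329)
155^2 ≡ 155^2 = 24025 ≡ 735 (mod 2329)
155^4 ≡ 735^2 = 540225 ≡ 2226 (mod 2329)
155^8 ≡ 2226^2 = 4955076 ≡ 1293 (mod 2329)
155^12 = 155^8 × 155^4 ≡ 1293 × 2226 (mod 2329).
1293 × 2226 = 2878218 ≡ 1903 (mod 2329).

1903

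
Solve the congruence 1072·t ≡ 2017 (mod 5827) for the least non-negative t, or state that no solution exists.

gcd(1072, 5827) = 1, so a unique solution mod 5827 exists.
1072⁻¹ ≡ 549 (mod 5827).
t ≡ 549·2017 ≡ 203 (mod 5827).

203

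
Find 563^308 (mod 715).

Using repeated squaring:
308 in binary is 100110100, i.e. 308 = 256 + 32 + 16 + 4.
563^1 ≡ 563 (mod 715)
563^2 ≡ 563^2 = 316969 ≡ 224 (mod 715)
563^4 ≡ 224^2 = 50176 ≡ 126 (mod 715)
563^8 ≡ 126^2 = 15876 ≡ 146 (mod 715)
563^16 ≡ 146^2 = 21316 ≡ 581 (mod 715)
563^32 ≡ 581^2 = 337561 ≡ 81 (mod 715)
563^64 ≡ 81^2 = 6561 ≡ 126 (mod 715)
563^128 ≡ 126^2 = 15876 ≡ 146 (mod 715)
563^256 ≡ 146^2 = 21316 ≡ 581 (mod 715)
563^308 = 563^256 × 563^32 × 563^16 × 563^4 ≡ 581 × 81 × 581 × 126 (mod 715).
Accumulate the product:
581 × 81 = 47061 ≡ 586
586 × 581 = 340466 ≡ 126
126 × 126 = 15876 ≡ 146

146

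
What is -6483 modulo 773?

474

-6483 = -9*773 + 474, so -6483 ≡ 474 (mod 773).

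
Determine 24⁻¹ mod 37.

37 = 1×24 + 13
24 = 1×13 + 11
13 = 1×11 + 2
11 = 5×2 + 1
2 = 2×1 + 0
gcd(24, 37) = 1, so the inverse exists.
Back-substitute for 1:
1 = 1×11 − 5×2
  = −5×13 + 6×11
  = 6×24 − 11×13
  = −11×37 + 17×24
So 24⁻¹ ≡ 17 (mod 37).

17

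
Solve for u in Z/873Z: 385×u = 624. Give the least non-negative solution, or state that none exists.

471

gcd(385, 873) = 1, so a unique solution mod 873 exists.
385⁻¹ ≡ 517 (mod 873).
u ≡ 517×624 ≡ 471 (mod 873).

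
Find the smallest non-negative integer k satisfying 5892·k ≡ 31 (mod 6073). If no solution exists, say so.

gcd(5892, 6073) = 1, so a unique solution mod 6073 exists.
5892⁻¹ ≡ 4798 (mod 6073).
k ≡ 4798·31 ≡ 2986 (mod 6073).

2986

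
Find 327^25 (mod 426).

45

25 in binary is 11001, i.e. 25 = 16 + 8 + 1.
327^1 ≡ 327 (mod 426)
327^2 ≡ 327^2 = 106929 ≡ 3 (mod 426)
327^4 ≡ 3^2 = 9 (mod 426)
327^8 ≡ 9^2 = 81 (mod 426)
327^16 ≡ 81^2 = 6561 ≡ 171 (mod 426)
327^25 = 327^16 · 327^8 · 327^1 ≡ 171 · 81 · 327 (mod 426).
Accumulate the product:
171 · 81 = 13851 ≡ 219
219 · 327 = 71613 ≡ 45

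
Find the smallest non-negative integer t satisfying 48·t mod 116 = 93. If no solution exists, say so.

no solution

gcd(48, 116) = 4, and 4 does not divide 93.
So the congruence has no solution.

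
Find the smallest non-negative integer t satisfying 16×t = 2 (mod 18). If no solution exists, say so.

8

gcd(16, 18) = 2, and 2 | 2, so solutions exist.
Divide through by 2: 8×t mod 9 = 1.
8⁻¹ ≡ 8 (mod 9).
t ≡ 8×1 ≡ 8 (mod 9).
The smallest non-negative solution is t = 8.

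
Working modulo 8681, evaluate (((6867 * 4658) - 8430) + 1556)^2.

6867 * 4658 = 31986486 ≡ 5682 (mod 8681)
5682 - 8430 = -2748 ≡ 5933 (mod 8681)
5933 + 1556 = 7489
(7489)^2 ≡ 5861 (mod 8681)

5861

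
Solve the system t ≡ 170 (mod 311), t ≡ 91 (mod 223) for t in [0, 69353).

32203

311⁻¹ mod 223: 311*185 ≡ 1 (mod 223), so 311⁻¹ ≡ 185.
t = 170 + 311*((91 − 170)*185 mod 223) = 170 + 311*103 = 32203.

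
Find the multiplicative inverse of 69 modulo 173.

Run the extended Euclidean algorithm:
173 = 2×69 + 35
69 = 1×35 + 34
35 = 1×34 + 1
34 = 34×1 + 0
gcd(69, 173) = 1, so the inverse exists.
Bézout: 1 = 2×173 − 5×69.
So 69⁻¹ ≡ −5 ≡ 168 (mod 173).

168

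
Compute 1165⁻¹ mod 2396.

1561

By the extended Euclidean algorithm:
2396 = 2·1165 + 66
1165 = 17·66 + 43
66 = 1·43 + 23
43 = 1·23 + 20
23 = 1·20 + 3
20 = 6·3 + 2
3 = 1·2 + 1
2 = 2·1 + 0
gcd(1165, 2396) = 1, so the inverse exists.
Bézout: 1 = 406·2396 − 835·1165.
So 1165⁻¹ ≡ −835 ≡ 1561 (mod 2396).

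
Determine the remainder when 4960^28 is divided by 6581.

28 in binary is 11100, i.e. 28 = 16 + 8 + 4.
4960^1 ≡ 4960 (mod 6581)
4960^2 ≡ 4960^2 = 24601600 ≡ 1822 (mod 6581)
4960^4 ≡ 1822^2 = 3319684 ≡ 2860 (mod 6581)
4960^8 ≡ 2860^2 = 8179600 ≡ 5998 (mod 6581)
4960^16 ≡ 5998^2 = 35976004 ≡ 4258 (mod 6581)
4960^28 = 4960^16 × 4960^8 × 4960^4 ≡ 4258 × 5998 × 2860 (mod 6581).
Accumulate the product:
4258 × 5998 = 25539484 ≡ 5204
5204 × 2860 = 14883440 ≡ 3799

3799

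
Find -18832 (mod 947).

108

-18832 = -20×947 + 108, so -18832 ≡ 108 (mod 947).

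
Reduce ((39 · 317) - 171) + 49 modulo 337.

109

39 · 317 = 12363 ≡ 231 (mod 337)
231 - 171 = 60
60 + 49 = 109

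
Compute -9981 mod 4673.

4038

-9981 = -3×4673 + 4038, so -9981 ≡ 4038 (mod 4673).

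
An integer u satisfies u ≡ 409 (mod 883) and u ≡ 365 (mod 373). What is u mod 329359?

883⁻¹ mod 373: 883×324 ≡ 1 (mod 373), so 883⁻¹ ≡ 324.
u = 409 + 883×((365 − 409)×324 mod 373) = 409 + 883×291 = 257362.

257362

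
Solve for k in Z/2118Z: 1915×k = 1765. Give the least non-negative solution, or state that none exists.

gcd(1915, 2118) = 1, so a unique solution mod 2118 exists.
1915⁻¹ ≡ 313 (mod 2118).
k ≡ 313×1765 ≡ 1765 (mod 2118).

1765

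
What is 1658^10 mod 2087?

65

Compute successive squares:
10 in binary is 1010, i.e. 10 = 8 + 2.
1658^1 ≡ 1658 (mod 2087)
1658^2 ≡ 1658^2 = 2748964 ≡ 385 (mod 2087)
1658^4 ≡ 385^2 = 148225 ≡ 48 (mod 2087)
1658^8 ≡ 48^2 = 2304 ≡ 217 (mod 2087)
1658^10 = 1658^8 * 1658^2 ≡ 217 * 385 (mod 2087).
217 * 385 = 83545 ≡ 65 (mod 2087).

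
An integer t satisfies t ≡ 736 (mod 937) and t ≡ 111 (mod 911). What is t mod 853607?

11043

937⁻¹ mod 911: 937×876 ≡ 1 (mod 911), so 937⁻¹ ≡ 876.
t = 736 + 937×((111 − 736)×876 mod 911) = 736 + 937×11 = 11043.
Check: 11043 mod 937 = 736, 11043 mod 911 = 111. ✓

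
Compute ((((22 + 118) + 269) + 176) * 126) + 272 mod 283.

119

22 + 118 = 140
140 + 269 = 409 ≡ 126 (mod 283)
126 + 176 = 302 ≡ 19 (mod 283)
19 * 126 = 2394 ≡ 130 (mod 283)
130 + 272 = 402 ≡ 119 (mod 283)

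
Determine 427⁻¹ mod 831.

831 = 1*427 + 404
427 = 1*404 + 23
404 = 17*23 + 13
23 = 1*13 + 10
13 = 1*10 + 3
10 = 3*3 + 1
3 = 3*1 + 0
gcd(427, 831) = 1, so the inverse exists.
Bézout: 1 = −130*831 + 253*427.
So 427⁻¹ ≡ 253 (mod 831).

253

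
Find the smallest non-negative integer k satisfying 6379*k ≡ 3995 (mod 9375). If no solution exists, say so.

gcd(6379, 9375) = 1, so a unique solution mod 9375 exists.
6379⁻¹ ≡ 7219 (mod 9375).
k ≡ 7219*3995 ≡ 2405 (mod 9375).

2405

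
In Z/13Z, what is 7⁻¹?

By the extended Euclidean algorithm:
13 = 1·7 + 6
7 = 1·6 + 1
6 = 6·1 + 0
gcd(7, 13) = 1, so the inverse exists.
Bézout: 1 = −1·13 + 2·7.
So 7⁻¹ ≡ 2 (mod 13).

2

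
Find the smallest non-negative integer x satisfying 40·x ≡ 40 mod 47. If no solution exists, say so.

gcd(40, 47) = 1, so a unique solution mod 47 exists.
40⁻¹ ≡ 20 (mod 47).
x ≡ 20·40 ≡ 1 (mod 47).

1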